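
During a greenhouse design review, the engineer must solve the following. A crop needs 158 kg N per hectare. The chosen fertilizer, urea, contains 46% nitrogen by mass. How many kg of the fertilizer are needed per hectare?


Rate = N_required / (N_content / 100)
     = 158 / (46 / 100)
     = 158 / 0.46
     = 343.48 kg/ha


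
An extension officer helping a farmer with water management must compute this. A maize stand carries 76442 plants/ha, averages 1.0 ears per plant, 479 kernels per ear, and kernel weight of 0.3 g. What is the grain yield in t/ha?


Y = density * ears * kernels * kw
  = 76442 * 1.0 * 479 * 0.3 g/ha
  = 10984715.40 g/ha
  = 10984.72 kg/ha = 10.98 t/ha


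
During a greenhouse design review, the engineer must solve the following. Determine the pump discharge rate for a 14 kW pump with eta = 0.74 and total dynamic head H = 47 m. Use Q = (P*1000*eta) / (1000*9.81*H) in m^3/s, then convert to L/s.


Q = (P * 1000 * eta) / (rho * g * H)
  = (14 * 1000 * 0.74) / (1000 * 9.81 * 47)
  = 10360 / 461070
  = 0.02247 m^3/s = 22.47 L/s


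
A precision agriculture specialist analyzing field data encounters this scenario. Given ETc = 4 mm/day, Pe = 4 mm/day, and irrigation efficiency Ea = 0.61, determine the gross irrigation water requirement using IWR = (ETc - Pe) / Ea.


IWR = (ETc - Pe) / Ea
    = (4 - 4) / 0.61
    = 0 / 0.61
    = 0 mm/day


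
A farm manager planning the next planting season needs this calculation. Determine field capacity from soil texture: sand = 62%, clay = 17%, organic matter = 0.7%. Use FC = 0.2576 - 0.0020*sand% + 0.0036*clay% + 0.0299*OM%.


FC = 0.2576 - 0.0020*62 + 0.0036*17 + 0.0299*0.7
   = 0.2576 - 0.1240 + 0.0612 + 0.0209
   = 0.2157


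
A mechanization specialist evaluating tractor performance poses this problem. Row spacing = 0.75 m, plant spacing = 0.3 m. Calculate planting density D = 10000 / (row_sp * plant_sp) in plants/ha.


D = 10000 / (row_sp * plant_sp)
  = 10000 / (0.75 * 0.3)
  = 10000 / 0.2250
  = 44444.44 plants/ha


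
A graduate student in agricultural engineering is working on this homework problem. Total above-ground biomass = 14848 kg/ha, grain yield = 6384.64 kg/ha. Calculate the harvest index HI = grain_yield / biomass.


HI = grain_yield / biomass
   = 6384.64 / 14848
   = 0.43


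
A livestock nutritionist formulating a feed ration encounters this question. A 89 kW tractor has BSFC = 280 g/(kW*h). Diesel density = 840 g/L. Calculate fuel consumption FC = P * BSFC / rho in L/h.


FC = P * BSFC / rho_fuel
   = 89 * 280 / 840
   = 24920 / 840
   = 29.67 L/h


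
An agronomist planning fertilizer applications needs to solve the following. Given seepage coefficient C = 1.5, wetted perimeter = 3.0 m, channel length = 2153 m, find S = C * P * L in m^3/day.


S = C * P * L
  = 1.5 * 3.0 * 2153
  = 9688.50 m^3/day


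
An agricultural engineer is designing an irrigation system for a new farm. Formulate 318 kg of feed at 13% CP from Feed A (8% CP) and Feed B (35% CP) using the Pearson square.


parts_A = CP_b - target = 35 - 13 = 22
parts_B = target - CP_a = 13 - 8 = 5
total_parts = 22 + 5 = 27
Feed A = 318 * 22 / 27 = 259.11 kg
Feed B = 318 * 5 / 27 = 58.89 kg

259.11 kg


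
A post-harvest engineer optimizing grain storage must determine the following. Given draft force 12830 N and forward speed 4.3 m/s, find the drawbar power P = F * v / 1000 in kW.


P = F * v / 1000
  = 12830 * 4.3 / 1000
  = 55169 / 1000
  = 55.17 kW


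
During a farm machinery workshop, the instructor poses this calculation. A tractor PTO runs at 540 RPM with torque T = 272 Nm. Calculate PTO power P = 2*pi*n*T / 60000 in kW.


P = 2*pi*n*T / 60000
  = 2*pi * 540 * 272 / 60000
  = 922874.26 / 60000
  = 15.38 kW


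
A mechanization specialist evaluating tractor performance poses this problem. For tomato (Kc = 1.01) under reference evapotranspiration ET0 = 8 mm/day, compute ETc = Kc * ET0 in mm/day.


ETc = Kc * ET0
    = 1.01 * 8
    = 8.08 mm/day


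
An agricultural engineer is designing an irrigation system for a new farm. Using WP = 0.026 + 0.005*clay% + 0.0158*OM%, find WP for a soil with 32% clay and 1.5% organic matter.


WP = 0.026 + 0.005*32 + 0.0158*1.5
   = 0.026 + 0.1600 + 0.0237
   = 0.2097


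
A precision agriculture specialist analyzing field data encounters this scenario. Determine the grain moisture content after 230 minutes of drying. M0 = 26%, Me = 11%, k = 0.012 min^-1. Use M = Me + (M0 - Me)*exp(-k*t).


M = Me + (M0 - Me) * e^(-k*t)
  = 11 + (26 - 11) * e^(-0.012*230)
  = 11 + 15 * e^(-2.760)
  = 11 + 15 * 0.06329
  = 11 + 0.9494
  = 11.95%


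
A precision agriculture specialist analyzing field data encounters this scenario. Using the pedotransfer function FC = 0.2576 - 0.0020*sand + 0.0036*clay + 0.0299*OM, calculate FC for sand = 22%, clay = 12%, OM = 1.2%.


FC = 0.2576 - 0.0020*22 + 0.0036*12 + 0.0299*1.2
   = 0.2576 - 0.0440 + 0.0432 + 0.0359
   = 0.2927


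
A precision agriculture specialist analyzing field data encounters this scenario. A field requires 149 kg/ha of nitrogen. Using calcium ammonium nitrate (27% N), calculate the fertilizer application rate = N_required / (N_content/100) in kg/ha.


Rate = N_required / (N_content / 100)
     = 149 / (27 / 100)
     = 149 / 0.27
     = 551.85 kg/ha


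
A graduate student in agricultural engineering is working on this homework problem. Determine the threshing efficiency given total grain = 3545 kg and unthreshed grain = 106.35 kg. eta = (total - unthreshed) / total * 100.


eta = (total - unthreshed) / total * 100
    = (3545 - 106.35) / 3545 * 100
    = 3438.65 / 3545 * 100
    = 97%


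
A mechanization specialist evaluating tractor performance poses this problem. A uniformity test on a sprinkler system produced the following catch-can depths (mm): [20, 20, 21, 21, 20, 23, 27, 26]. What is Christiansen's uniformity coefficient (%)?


xbar = 178 / 8 = 22.250
sum|xi - xbar| = 18.500
CU = 100 * (1 - 18.500 / (8 * 22.250))
   = 100 * (1 - 0.1039)
   = 89.61%


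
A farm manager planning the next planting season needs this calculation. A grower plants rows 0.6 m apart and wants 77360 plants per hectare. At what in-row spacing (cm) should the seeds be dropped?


spacing = 10000 / (row_sp * density)
        = 10000 / (0.6 * 77360)
        = 10000 / 46416
        = 0.21544 m = 21.54 cm


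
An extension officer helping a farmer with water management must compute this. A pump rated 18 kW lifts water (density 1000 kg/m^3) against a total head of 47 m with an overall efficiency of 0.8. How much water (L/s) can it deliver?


Q = (P * 1000 * eta) / (rho * g * H)
  = (18 * 1000 * 0.8) / (1000 * 9.81 * 47)
  = 14400 / 461070
  = 0.03123 m^3/s = 31.23 L/s


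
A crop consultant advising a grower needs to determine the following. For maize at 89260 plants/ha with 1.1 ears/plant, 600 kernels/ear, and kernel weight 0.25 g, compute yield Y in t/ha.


Y = density * ears * kernels * kw
  = 89260 * 1.1 * 600 * 0.25 g/ha
  = 14727900.00 g/ha
  = 14727.90 kg/ha = 14.73 t/ha


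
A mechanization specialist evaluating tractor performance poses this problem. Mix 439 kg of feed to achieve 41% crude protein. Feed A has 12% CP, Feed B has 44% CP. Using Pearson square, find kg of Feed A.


parts_A = CP_b - target = 44 - 41 = 3
parts_B = target - CP_a = 41 - 12 = 29
total_parts = 3 + 29 = 32
Feed A = 439 * 3 / 32 = 41.16 kg
Feed B = 439 * 29 / 32 = 397.84 kg

41.16 kg


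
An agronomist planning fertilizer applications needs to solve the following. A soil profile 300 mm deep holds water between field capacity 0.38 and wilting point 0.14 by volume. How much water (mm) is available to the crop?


AW = (FC - WP) * D
   = (0.38 - 0.14) * 300
   = 0.24 * 300
   = 72 mm


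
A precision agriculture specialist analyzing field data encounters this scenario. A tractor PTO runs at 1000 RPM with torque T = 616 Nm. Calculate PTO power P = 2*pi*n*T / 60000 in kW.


P = 2*pi*n*T / 60000
  = 2*pi * 1000 * 616 / 60000
  = 3870442.15 / 60000
  = 64.51 kW


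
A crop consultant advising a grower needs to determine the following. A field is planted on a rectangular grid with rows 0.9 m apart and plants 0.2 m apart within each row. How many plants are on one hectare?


D = 10000 / (row_sp * plant_sp)
  = 10000 / (0.9 * 0.2)
  = 10000 / 0.1800
  = 55555.56 plants/ha


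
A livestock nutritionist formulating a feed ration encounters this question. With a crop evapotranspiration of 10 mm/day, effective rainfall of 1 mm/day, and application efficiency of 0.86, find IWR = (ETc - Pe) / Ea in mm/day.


IWR = (ETc - Pe) / Ea
    = (10 - 1) / 0.86
    = 9 / 0.86
    = 10.47 mm/day


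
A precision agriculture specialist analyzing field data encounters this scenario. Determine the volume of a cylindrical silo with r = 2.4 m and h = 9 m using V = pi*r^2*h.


V = pi * r^2 * h
  = pi * 2.4^2 * 9
  = pi * 5.76 * 9
  = 162.86 m^3


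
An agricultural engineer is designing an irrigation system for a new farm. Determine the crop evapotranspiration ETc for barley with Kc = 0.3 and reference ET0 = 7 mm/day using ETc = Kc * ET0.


ETc = Kc * ET0
    = 0.3 * 7
    = 2.10 mm/day


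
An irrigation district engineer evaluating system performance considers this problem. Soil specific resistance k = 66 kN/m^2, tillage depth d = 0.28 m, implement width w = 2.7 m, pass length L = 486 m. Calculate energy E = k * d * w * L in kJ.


E = k * d * w * L
  = 66 * 0.28 * 2.7 * 486
  = 24249.46 kJ


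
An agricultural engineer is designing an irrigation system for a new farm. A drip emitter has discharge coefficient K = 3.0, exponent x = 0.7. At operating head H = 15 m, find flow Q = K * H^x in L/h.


Q = K * H^x
  = 3.0 * 15^0.7
  = 3.0 * 6.6568
  = 19.97 L/h


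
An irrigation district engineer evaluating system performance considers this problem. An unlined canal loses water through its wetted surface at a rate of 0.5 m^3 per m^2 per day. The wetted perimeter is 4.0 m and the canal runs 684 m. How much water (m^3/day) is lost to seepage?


S = C * P * L
  = 0.5 * 4.0 * 684
  = 1368 m^3/day


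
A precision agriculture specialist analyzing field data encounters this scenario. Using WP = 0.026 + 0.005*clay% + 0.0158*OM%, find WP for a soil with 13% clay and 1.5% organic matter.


WP = 0.026 + 0.005*13 + 0.0158*1.5
   = 0.026 + 0.0650 + 0.0237
   = 0.1147


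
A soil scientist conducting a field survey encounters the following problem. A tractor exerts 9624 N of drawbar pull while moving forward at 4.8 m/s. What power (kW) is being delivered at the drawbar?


P = F * v / 1000
  = 9624 * 4.8 / 1000
  = 46195.20 / 1000
  = 46.20 kW


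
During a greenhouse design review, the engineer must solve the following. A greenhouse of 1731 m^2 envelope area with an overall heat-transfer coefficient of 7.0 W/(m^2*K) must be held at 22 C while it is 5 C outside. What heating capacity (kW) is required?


dT = 22 - (5) = 17 K
Q = U * A * dT
  = 7.0 * 1731 * 17
  = 205989 W = 205.99 kW


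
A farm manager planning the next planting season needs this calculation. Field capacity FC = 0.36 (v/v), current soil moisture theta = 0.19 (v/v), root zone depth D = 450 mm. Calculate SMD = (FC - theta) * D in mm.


SMD = (FC - theta) * D
    = (0.36 - 0.19) * 450
    = 0.170 * 450
    = 76.50 mm


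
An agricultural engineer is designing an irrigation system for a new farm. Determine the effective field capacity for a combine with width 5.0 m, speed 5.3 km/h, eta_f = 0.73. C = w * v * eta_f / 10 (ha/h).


C = w * v * eta_f / 10
  = 5.0 * 5.3 * 0.73 / 10
  = 19.35 / 10
  = 1.93 ha/h


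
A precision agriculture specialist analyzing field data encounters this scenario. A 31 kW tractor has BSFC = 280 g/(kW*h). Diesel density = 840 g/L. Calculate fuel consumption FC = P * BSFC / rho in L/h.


FC = P * BSFC / rho_fuel
   = 31 * 280 / 840
   = 8680 / 840
   = 10.33 L/h


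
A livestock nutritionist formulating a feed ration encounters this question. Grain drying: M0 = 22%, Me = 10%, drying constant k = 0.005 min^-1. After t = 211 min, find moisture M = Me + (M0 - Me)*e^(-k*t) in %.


M = Me + (M0 - Me) * e^(-k*t)
  = 10 + (22 - 10) * e^(-0.005*211)
  = 10 + 12 * e^(-1.055)
  = 10 + 12 * 0.34819
  = 10 + 4.1783
  = 14.18%


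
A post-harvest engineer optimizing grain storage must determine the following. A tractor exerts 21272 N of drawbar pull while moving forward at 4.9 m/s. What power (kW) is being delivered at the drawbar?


P = F * v / 1000
  = 21272 * 4.9 / 1000
  = 104232.80 / 1000
  = 104.23 kW


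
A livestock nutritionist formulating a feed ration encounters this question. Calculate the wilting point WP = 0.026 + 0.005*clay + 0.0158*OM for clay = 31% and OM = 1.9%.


WP = 0.026 + 0.005*31 + 0.0158*1.9
   = 0.026 + 0.1550 + 0.0300
   = 0.2110


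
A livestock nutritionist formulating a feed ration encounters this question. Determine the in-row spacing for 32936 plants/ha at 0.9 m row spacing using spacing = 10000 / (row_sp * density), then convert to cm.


spacing = 10000 / (row_sp * density)
        = 10000 / (0.9 * 32936)
        = 10000 / 29642.40
        = 0.33735 m = 33.74 cm


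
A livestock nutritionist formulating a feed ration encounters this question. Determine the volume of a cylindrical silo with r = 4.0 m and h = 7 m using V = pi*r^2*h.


V = pi * r^2 * h
  = pi * 4.0^2 * 7
  = pi * 16 * 7
  = 351.86 m^3


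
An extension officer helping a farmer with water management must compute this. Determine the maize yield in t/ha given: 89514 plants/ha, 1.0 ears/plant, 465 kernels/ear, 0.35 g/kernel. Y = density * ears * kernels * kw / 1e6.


Y = density * ears * kernels * kw
  = 89514 * 1.0 * 465 * 0.35 g/ha
  = 14568403.50 g/ha
  = 14568.40 kg/ha = 14.57 t/ha


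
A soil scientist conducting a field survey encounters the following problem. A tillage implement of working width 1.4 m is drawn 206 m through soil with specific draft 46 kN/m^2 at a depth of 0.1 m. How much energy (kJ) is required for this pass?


E = k * d * w * L
  = 46 * 0.1 * 1.4 * 206
  = 1326.64 kJ


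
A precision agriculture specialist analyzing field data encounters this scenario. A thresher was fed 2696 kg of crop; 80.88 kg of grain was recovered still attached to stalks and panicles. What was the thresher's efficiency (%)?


eta = (total - unthreshed) / total * 100
    = (2696 - 80.88) / 2696 * 100
    = 2615.12 / 2696 * 100
    = 97%


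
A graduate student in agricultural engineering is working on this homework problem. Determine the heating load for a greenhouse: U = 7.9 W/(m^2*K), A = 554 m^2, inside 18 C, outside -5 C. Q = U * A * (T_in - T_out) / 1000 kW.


dT = 18 - (-5) = 23 K
Q = U * A * dT
  = 7.9 * 554 * 23
  = 100661.80 W = 100.66 kW


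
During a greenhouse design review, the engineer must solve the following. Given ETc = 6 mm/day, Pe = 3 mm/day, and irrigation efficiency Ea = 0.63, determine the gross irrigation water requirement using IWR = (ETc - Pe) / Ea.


IWR = (ETc - Pe) / Ea
    = (6 - 3) / 0.63
    = 3 / 0.63
    = 4.76 mm/day


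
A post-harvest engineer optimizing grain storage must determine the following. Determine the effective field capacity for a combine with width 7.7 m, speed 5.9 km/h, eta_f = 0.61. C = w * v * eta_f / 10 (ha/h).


C = w * v * eta_f / 10
  = 7.7 * 5.9 * 0.61 / 10
  = 27.71 / 10
  = 2.77 ha/h


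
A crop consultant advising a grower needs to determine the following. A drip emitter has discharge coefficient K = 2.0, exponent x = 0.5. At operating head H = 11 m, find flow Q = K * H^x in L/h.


Q = K * H^x
  = 2.0 * 11^0.5
  = 2.0 * 3.3166
  = 6.63 L/h


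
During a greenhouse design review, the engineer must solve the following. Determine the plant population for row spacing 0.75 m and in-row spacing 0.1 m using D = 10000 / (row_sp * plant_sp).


D = 10000 / (row_sp * plant_sp)
  = 10000 / (0.75 * 0.1)
  = 10000 / 0.0750
  = 133333.33 plants/ha


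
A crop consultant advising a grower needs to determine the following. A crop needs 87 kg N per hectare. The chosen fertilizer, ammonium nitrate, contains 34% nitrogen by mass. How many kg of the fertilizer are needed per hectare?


Rate = N_required / (N_content / 100)
     = 87 / (34 / 100)
     = 87 / 0.34
     = 255.88 kg/ha


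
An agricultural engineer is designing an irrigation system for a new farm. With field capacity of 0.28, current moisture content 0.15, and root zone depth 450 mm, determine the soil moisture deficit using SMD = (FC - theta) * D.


SMD = (FC - theta) * D
    = (0.28 - 0.15) * 450
    = 0.130 * 450
    = 58.50 mm


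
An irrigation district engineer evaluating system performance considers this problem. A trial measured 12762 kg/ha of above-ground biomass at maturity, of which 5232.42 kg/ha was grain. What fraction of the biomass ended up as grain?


HI = grain_yield / biomass
   = 5232.42 / 12762
   = 0.41


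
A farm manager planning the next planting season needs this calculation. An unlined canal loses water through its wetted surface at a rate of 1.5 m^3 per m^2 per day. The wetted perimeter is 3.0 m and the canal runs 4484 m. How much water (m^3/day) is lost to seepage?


S = C * P * L
  = 1.5 * 3.0 * 4484
  = 20178 m^3/day


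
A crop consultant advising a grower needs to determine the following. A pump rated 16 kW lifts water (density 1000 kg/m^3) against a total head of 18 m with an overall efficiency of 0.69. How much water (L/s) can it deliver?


Q = (P * 1000 * eta) / (rho * g * H)
  = (16 * 1000 * 0.69) / (1000 * 9.81 * 18)
  = 11040 / 176580
  = 0.06252 m^3/s = 62.52 L/s


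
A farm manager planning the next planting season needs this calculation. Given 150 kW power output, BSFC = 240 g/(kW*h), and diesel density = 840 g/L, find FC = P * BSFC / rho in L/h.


FC = P * BSFC / rho_fuel
   = 150 * 240 / 840
   = 36000 / 840
   = 42.86 L/h


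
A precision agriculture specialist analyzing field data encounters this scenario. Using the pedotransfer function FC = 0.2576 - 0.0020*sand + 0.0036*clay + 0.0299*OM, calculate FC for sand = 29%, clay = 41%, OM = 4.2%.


FC = 0.2576 - 0.0020*29 + 0.0036*41 + 0.0299*4.2
   = 0.2576 - 0.0580 + 0.1476 + 0.1256
   = 0.4728


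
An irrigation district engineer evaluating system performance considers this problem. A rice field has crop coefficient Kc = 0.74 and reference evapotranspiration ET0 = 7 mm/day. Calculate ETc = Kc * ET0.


ETc = Kc * ET0
    = 0.74 * 7
    = 5.18 mm/day


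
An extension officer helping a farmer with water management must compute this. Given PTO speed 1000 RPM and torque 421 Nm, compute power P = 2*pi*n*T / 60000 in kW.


P = 2*pi*n*T / 60000
  = 2*pi * 1000 * 421 / 60000
  = 2645221.01 / 60000
  = 44.09 kW


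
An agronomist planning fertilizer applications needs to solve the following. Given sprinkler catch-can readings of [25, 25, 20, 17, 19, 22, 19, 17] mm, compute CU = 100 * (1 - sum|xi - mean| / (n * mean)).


xbar = 164 / 8 = 20.500
sum|xi - xbar| = 21
CU = 100 * (1 - 21 / (8 * 20.500))
   = 100 * (1 - 0.1280)
   = 87.20%


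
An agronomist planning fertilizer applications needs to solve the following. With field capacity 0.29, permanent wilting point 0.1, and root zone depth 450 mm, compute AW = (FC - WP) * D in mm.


AW = (FC - WP) * D
   = (0.29 - 0.1) * 450
   = 0.19 * 450
   = 85.50 mm


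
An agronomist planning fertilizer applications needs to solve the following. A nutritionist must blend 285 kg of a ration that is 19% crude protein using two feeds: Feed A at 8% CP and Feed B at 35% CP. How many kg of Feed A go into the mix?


parts_A = CP_b - target = 35 - 19 = 16
parts_B = target - CP_a = 19 - 8 = 11
total_parts = 16 + 11 = 27
Feed A = 285 * 16 / 27 = 168.89 kg
Feed B = 285 * 11 / 27 = 116.11 kg

168.89 kg


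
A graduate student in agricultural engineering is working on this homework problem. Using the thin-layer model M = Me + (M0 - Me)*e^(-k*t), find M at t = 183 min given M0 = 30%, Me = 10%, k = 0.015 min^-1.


M = Me + (M0 - Me) * e^(-k*t)
  = 10 + (30 - 10) * e^(-0.015*183)
  = 10 + 20 * e^(-2.745)
  = 10 + 20 * 0.06425
  = 10 + 1.2850
  = 11.28%


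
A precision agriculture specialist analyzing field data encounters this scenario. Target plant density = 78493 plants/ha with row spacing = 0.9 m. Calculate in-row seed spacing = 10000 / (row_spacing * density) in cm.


spacing = 10000 / (row_sp * density)
        = 10000 / (0.9 * 78493)
        = 10000 / 70643.70
        = 0.14156 m = 14.16 cm


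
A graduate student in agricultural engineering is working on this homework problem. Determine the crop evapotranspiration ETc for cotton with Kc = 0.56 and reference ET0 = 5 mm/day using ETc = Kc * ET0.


ETc = Kc * ET0
    = 0.56 * 5
    = 2.80 mm/day


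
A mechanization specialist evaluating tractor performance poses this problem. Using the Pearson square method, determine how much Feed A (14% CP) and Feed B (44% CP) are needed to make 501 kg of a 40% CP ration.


parts_A = CP_b - target = 44 - 40 = 4
parts_B = target - CP_a = 40 - 14 = 26
total_parts = 4 + 26 = 30
Feed A = 501 * 4 / 30 = 66.80 kg
Feed B = 501 * 26 / 30 = 434.20 kg

66.80 kg


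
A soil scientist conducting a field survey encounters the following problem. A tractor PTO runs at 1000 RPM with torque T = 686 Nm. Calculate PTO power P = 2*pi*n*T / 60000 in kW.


P = 2*pi*n*T / 60000
  = 2*pi * 1000 * 686 / 60000
  = 4310265.12 / 60000
  = 71.84 kW


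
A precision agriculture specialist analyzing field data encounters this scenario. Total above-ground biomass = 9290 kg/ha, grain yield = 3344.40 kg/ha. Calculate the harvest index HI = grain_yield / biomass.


HI = grain_yield / biomass
   = 3344.40 / 9290
   = 0.36


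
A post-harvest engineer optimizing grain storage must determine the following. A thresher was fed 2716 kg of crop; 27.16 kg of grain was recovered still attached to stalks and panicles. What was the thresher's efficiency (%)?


eta = (total - unthreshed) / total * 100
    = (2716 - 27.16) / 2716 * 100
    = 2688.84 / 2716 * 100
    = 99%


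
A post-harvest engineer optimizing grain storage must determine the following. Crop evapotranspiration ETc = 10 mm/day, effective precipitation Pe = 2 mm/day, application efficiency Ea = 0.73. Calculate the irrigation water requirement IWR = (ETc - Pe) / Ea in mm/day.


IWR = (ETc - Pe) / Ea
    = (10 - 2) / 0.73
    = 8 / 0.73
    = 10.96 mm/day


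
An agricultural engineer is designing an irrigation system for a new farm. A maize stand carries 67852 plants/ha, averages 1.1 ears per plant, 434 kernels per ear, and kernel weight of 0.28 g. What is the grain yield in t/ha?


Y = density * ears * kernels * kw
  = 67852 * 1.1 * 434 * 0.28 g/ha
  = 9069912.54 g/ha
  = 9069.91 kg/ha = 9.07 t/ha


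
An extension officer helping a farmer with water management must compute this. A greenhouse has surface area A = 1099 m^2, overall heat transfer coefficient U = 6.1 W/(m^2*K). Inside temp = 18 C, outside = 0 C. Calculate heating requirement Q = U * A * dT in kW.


dT = 18 - (0) = 18 K
Q = U * A * dT
  = 6.1 * 1099 * 18
  = 120670.20 W = 120.67 kW


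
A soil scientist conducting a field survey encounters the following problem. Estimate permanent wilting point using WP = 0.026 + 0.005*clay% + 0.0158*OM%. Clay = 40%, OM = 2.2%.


WP = 0.026 + 0.005*40 + 0.0158*2.2
   = 0.026 + 0.2000 + 0.0348
   = 0.2608


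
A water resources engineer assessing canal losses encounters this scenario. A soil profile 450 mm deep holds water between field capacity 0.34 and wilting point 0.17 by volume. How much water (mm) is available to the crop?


AW = (FC - WP) * D
   = (0.34 - 0.17) * 450
   = 0.17 * 450
   = 76.50 mm


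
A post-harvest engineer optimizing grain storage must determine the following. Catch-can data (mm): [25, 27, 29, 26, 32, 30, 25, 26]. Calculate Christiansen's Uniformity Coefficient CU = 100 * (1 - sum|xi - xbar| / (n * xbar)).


xbar = 220 / 8 = 27.500
sum|xi - xbar| = 17
CU = 100 * (1 - 17 / (8 * 27.500))
   = 100 * (1 - 0.0773)
   = 92.27%


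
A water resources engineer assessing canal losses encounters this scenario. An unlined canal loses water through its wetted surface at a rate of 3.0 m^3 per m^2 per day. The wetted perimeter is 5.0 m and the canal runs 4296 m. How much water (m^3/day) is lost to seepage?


S = C * P * L
  = 3.0 * 5.0 * 4296
  = 64440 m^3/day


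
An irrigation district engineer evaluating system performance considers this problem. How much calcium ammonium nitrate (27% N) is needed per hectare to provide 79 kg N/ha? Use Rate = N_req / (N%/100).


Rate = N_required / (N_content / 100)
     = 79 / (27 / 100)
     = 79 / 0.27
     = 292.59 kg/ha


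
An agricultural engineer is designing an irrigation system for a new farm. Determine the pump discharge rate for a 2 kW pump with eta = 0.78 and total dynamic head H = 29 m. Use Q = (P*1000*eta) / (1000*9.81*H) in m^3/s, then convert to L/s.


Q = (P * 1000 * eta) / (rho * g * H)
  = (2 * 1000 * 0.78) / (1000 * 9.81 * 29)
  = 1560 / 284490
  = 0.00548 m^3/s = 5.48 L/s


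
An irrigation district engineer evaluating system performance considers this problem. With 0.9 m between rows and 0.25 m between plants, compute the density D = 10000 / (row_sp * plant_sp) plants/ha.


D = 10000 / (row_sp * plant_sp)
  = 10000 / (0.9 * 0.25)
  = 10000 / 0.2250
  = 44444.44 plants/ha


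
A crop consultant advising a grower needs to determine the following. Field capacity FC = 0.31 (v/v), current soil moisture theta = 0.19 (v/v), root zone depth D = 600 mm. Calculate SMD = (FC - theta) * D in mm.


SMD = (FC - theta) * D
    = (0.31 - 0.19) * 600
    = 0.120 * 600
    = 72 mm


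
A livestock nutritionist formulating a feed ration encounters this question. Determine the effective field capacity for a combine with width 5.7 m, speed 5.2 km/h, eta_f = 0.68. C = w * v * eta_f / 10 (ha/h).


C = w * v * eta_f / 10
  = 5.7 * 5.2 * 0.68 / 10
  = 20.16 / 10
  = 2.02 ha/h


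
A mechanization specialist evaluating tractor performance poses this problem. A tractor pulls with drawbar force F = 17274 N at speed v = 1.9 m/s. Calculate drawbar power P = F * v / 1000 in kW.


P = F * v / 1000
  = 17274 * 1.9 / 1000
  = 32820.60 / 1000
  = 32.82 kW


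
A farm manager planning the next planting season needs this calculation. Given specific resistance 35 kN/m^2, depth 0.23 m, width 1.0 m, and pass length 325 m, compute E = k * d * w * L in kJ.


E = k * d * w * L
  = 35 * 0.23 * 1.0 * 325
  = 2616.25 kJ


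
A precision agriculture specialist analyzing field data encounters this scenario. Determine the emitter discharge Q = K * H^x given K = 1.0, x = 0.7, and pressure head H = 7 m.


Q = K * H^x
  = 1.0 * 7^0.7
  = 1.0 * 3.9045
  = 3.90 L/h


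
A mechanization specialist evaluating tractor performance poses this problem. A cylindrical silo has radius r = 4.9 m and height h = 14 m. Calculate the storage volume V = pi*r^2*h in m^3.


V = pi * r^2 * h
  = pi * 4.9^2 * 14
  = pi * 24.01 * 14
  = 1056.01 m^3


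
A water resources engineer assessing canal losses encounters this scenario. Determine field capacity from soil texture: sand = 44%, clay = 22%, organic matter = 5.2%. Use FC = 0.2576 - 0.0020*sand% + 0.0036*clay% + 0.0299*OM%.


FC = 0.2576 - 0.0020*44 + 0.0036*22 + 0.0299*5.2
   = 0.2576 - 0.0880 + 0.0792 + 0.1555
   = 0.4043


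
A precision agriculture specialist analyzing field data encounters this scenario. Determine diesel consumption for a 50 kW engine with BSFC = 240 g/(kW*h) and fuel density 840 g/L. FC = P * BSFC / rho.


FC = P * BSFC / rho_fuel
   = 50 * 240 / 840
   = 12000 / 840
   = 14.29 L/h


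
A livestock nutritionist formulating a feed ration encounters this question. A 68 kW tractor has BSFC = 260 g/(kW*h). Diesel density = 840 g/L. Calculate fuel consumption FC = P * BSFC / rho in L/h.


FC = P * BSFC / rho_fuel
   = 68 * 260 / 840
   = 17680 / 840
   = 21.05 L/h


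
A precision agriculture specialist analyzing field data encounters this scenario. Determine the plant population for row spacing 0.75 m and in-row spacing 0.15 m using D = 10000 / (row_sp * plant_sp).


D = 10000 / (row_sp * plant_sp)
  = 10000 / (0.75 * 0.15)
  = 10000 / 0.1125
  = 88888.89 plants/ha


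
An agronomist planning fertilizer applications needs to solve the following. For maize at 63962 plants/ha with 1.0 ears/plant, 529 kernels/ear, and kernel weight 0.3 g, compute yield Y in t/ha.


Y = density * ears * kernels * kw
  = 63962 * 1.0 * 529 * 0.3 g/ha
  = 10150769.40 g/ha
  = 10150.77 kg/ha = 10.15 t/ha


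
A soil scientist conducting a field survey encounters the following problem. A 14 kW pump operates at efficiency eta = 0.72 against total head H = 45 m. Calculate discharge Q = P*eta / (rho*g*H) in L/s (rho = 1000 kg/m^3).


Q = (P * 1000 * eta) / (rho * g * H)
  = (14 * 1000 * 0.72) / (1000 * 9.81 * 45)
  = 10080 / 441450
  = 0.02283 m^3/s = 22.83 L/s


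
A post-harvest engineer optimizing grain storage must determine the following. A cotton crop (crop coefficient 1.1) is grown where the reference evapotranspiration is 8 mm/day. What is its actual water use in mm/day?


ETc = Kc * ET0
    = 1.1 * 8
    = 8.80 mm/day


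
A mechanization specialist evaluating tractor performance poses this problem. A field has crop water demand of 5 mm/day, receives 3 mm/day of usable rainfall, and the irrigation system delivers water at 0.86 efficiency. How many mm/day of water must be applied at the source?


IWR = (ETc - Pe) / Ea
    = (5 - 3) / 0.86
    = 2 / 0.86
    = 2.33 mm/day


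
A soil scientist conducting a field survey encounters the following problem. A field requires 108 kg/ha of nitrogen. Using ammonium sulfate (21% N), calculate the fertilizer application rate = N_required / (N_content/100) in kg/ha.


Rate = N_required / (N_content / 100)
     = 108 / (21 / 100)
     = 108 / 0.21
     = 514.29 kg/ha


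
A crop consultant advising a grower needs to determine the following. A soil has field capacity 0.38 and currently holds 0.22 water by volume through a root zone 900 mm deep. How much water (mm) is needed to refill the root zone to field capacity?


SMD = (FC - theta) * D
    = (0.38 - 0.22) * 900
    = 0.160 * 900
    = 144 mm


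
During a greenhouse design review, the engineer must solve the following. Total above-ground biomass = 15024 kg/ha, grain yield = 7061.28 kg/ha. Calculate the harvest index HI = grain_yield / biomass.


HI = grain_yield / biomass
   = 7061.28 / 15024
   = 0.47


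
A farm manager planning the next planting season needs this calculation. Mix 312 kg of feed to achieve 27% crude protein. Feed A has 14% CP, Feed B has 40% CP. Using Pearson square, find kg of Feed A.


parts_A = CP_b - target = 40 - 27 = 13
parts_B = target - CP_a = 27 - 14 = 13
total_parts = 13 + 13 = 26
Feed A = 312 * 13 / 26 = 156 kg
Feed B = 312 * 13 / 26 = 156 kg


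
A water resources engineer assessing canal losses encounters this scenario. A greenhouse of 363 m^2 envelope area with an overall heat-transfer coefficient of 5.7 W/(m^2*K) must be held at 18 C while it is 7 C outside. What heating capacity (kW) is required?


dT = 18 - (7) = 11 K
Q = U * A * dT
  = 5.7 * 363 * 11
  = 22760.10 W = 22.76 kW


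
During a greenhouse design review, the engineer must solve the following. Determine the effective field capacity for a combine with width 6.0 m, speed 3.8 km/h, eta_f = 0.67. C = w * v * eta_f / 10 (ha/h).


C = w * v * eta_f / 10
  = 6.0 * 3.8 * 0.67 / 10
  = 15.28 / 10
  = 1.53 ha/h


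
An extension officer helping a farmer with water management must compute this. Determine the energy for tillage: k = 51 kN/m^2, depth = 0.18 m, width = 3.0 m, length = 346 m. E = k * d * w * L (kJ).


E = k * d * w * L
  = 51 * 0.18 * 3.0 * 346
  = 9528.84 kJ


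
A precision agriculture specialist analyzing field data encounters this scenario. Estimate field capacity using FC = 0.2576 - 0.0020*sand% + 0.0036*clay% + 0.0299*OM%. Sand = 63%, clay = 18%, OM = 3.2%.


FC = 0.2576 - 0.0020*63 + 0.0036*18 + 0.0299*3.2
   = 0.2576 - 0.1260 + 0.0648 + 0.0957
   = 0.2921


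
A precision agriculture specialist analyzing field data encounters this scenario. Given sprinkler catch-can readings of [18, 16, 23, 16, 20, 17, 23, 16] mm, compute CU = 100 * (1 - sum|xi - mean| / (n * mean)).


xbar = 149 / 8 = 18.625
sum|xi - xbar| = 20.250
CU = 100 * (1 - 20.250 / (8 * 18.625))
   = 100 * (1 - 0.1359)
   = 86.41%


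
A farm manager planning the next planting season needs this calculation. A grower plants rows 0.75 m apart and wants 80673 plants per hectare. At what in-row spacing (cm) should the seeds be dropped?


spacing = 10000 / (row_sp * density)
        = 10000 / (0.75 * 80673)
        = 10000 / 60504.75
        = 0.16528 m = 16.53 cm


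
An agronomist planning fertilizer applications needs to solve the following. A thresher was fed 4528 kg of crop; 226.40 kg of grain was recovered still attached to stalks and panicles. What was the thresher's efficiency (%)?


eta = (total - unthreshed) / total * 100
    = (4528 - 226.40) / 4528 * 100
    = 4301.60 / 4528 * 100
    = 95%


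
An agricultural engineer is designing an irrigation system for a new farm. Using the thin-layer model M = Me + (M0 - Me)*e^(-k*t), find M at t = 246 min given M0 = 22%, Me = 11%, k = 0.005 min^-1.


M = Me + (M0 - Me) * e^(-k*t)
  = 11 + (22 - 11) * e^(-0.005*246)
  = 11 + 11 * e^(-1.230)
  = 11 + 11 * 0.29229
  = 11 + 3.2152
  = 14.22%


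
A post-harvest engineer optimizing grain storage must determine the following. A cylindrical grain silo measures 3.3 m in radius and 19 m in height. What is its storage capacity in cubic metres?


V = pi * r^2 * h
  = pi * 3.3^2 * 19
  = pi * 10.89 * 19
  = 650.03 m^3


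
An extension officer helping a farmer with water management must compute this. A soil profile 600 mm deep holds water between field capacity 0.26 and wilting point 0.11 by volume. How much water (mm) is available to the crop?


AW = (FC - WP) * D
   = (0.26 - 0.11) * 600
   = 0.15 * 600
   = 90 mm


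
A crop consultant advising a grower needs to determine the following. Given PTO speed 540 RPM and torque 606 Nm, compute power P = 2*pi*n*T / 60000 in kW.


P = 2*pi*n*T / 60000
  = 2*pi * 540 * 606 / 60000
  = 2056109.56 / 60000
  = 34.27 kW


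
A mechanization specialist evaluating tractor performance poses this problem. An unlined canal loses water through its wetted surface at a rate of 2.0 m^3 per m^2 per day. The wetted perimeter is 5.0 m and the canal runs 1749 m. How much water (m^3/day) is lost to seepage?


S = C * P * L
  = 2.0 * 5.0 * 1749
  = 17490 m^3/day


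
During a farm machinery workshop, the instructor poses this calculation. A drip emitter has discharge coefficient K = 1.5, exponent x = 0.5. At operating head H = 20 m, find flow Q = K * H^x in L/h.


Q = K * H^x
  = 1.5 * 20^0.5
  = 1.5 * 4.4721
  = 6.71 L/h


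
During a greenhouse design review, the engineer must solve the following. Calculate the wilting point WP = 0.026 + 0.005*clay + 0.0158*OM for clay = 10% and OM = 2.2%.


WP = 0.026 + 0.005*10 + 0.0158*2.2
   = 0.026 + 0.0500 + 0.0348
   = 0.1108


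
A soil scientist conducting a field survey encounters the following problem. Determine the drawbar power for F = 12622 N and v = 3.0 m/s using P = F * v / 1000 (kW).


P = F * v / 1000
  = 12622 * 3.0 / 1000
  = 37866 / 1000
  = 37.87 kW


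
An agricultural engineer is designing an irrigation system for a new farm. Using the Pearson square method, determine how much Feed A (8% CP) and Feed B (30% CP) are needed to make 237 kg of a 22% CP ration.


parts_A = CP_b - target = 30 - 22 = 8
parts_B = target - CP_a = 22 - 8 = 14
total_parts = 8 + 14 = 22
Feed A = 237 * 8 / 22 = 86.18 kg
Feed B = 237 * 14 / 22 = 150.82 kg

86.18 kg


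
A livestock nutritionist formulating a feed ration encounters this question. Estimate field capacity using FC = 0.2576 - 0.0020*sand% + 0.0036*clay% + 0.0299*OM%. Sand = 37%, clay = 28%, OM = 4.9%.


FC = 0.2576 - 0.0020*37 + 0.0036*28 + 0.0299*4.9
   = 0.2576 - 0.0740 + 0.1008 + 0.1465
   = 0.4309


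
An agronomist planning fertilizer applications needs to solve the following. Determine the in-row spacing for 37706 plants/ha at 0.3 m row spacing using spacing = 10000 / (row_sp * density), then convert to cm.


spacing = 10000 / (row_sp * density)
        = 10000 / (0.3 * 37706)
        = 10000 / 11311.80
        = 0.88403 m = 88.40 cm


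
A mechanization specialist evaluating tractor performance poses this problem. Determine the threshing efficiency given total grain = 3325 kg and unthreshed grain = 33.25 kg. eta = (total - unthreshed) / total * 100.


eta = (total - unthreshed) / total * 100
    = (3325 - 33.25) / 3325 * 100
    = 3291.75 / 3325 * 100
    = 99%


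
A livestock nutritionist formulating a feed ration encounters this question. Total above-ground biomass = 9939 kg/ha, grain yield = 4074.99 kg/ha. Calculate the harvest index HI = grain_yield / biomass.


HI = grain_yield / biomass
   = 4074.99 / 9939
   = 0.41


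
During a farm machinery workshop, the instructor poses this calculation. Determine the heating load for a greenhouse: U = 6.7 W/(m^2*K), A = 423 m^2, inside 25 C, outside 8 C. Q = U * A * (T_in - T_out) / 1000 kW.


dT = 25 - (8) = 17 K
Q = U * A * dT
  = 6.7 * 423 * 17
  = 48179.70 W = 48.18 kW


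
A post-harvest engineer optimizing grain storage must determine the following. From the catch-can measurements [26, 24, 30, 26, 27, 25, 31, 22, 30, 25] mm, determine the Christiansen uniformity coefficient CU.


xbar = 266 / 10 = 26.600
sum|xi - xbar| = 23.200
CU = 100 * (1 - 23.200 / (10 * 26.600))
   = 100 * (1 - 0.0872)
   = 91.28%


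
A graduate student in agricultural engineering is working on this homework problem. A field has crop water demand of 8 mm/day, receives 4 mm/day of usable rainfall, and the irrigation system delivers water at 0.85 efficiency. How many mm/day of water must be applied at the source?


IWR = (ETc - Pe) / Ea
    = (8 - 4) / 0.85
    = 4 / 0.85
    = 4.71 mm/day


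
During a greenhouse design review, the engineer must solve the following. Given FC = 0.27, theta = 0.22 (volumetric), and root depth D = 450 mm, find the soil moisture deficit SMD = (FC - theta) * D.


SMD = (FC - theta) * D
    = (0.27 - 0.22) * 450
    = 0.050 * 450
    = 22.50 mm


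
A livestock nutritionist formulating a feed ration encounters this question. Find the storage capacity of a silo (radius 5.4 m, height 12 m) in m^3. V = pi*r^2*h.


V = pi * r^2 * h
  = pi * 5.4^2 * 12
  = pi * 29.16 * 12
  = 1099.31 m^3


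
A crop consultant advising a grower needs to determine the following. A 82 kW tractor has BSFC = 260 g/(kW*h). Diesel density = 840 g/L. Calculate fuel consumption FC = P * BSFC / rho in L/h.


FC = P * BSFC / rho_fuel
   = 82 * 260 / 840
   = 21320 / 840
   = 25.38 L/h


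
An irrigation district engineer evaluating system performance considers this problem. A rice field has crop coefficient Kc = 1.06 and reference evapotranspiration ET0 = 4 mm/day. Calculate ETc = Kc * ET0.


ETc = Kc * ET0
    = 1.06 * 4
    = 4.24 mm/day


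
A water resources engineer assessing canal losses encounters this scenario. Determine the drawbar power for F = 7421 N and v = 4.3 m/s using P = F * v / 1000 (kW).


P = F * v / 1000
  = 7421 * 4.3 / 1000
  = 31910.30 / 1000
  = 31.91 kW


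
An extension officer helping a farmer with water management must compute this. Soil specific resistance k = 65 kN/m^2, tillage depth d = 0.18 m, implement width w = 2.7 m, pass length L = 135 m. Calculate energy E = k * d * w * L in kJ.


E = k * d * w * L
  = 65 * 0.18 * 2.7 * 135
  = 4264.65 kJ
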